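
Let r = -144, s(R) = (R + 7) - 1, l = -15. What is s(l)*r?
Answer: 1296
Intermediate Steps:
s(R) = 6 + R (s(R) = (7 + R) - 1 = 6 + R)
s(l)*r = (6 - 15)*(-144) = -9*(-144) = 1296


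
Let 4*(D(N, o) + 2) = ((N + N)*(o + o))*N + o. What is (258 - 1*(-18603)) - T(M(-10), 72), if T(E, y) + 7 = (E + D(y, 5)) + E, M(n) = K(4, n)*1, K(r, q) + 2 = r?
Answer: -28221/4 ≈ -7055.3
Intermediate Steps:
K(r, q) = -2 + r
D(N, o) = -2 + o/4 + o*N**2 (D(N, o) = -2 + (((N + N)*(o + o))*N + o)/4 = -2 + (((2*N)*(2*o))*N + o)/4 = -2 + ((4*N*o)*N + o)/4 = -2 + (4*o*N**2 + o)/4 = -2 + (o + 4*o*N**2)/4 = -2 + (o/4 + o*N**2) = -2 + o/4 + o*N**2)
M(n) = 2 (M(n) = (-2 + 4)*1 = 2*1 = 2)
T(E, y) = -31/4 + 2*E + 5*y**2 (T(E, y) = -7 + ((E + (-2 + (1/4)*5 + 5*y**2)) + E) = -7 + ((E + (-2 + 5/4 + 5*y**2)) + E) = -7 + ((E + (-3/4 + 5*y**2)) + E) = -7 + ((-3/4 + E + 5*y**2) + E) = -7 + (-3/4 + 2*E + 5*y**2) = -31/4 + 2*E + 5*y**2)
(258 - 1*(-18603)) - T(M(-10), 72) = (258 - 1*(-18603)) - (-31/4 + 2*2 + 5*72**2) = (258 + 18603) - (-31/4 + 4 + 5*5184) = 18861 - (-31/4 + 4 + 25920) = 18861 - 1*103665/4 = 18861 - 103665/4 = -28221/4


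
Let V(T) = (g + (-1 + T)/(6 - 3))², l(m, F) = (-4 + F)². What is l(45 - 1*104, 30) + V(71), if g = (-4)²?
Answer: 20008/9 ≈ 2223.1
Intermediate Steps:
g = 16
V(T) = (47/3 + T/3)² (V(T) = (16 + (-1 + T)/(6 - 3))² = (16 + (-1 + T)/3)² = (16 + (-1 + T)*(⅓))² = (16 + (-⅓ + T/3))² = (47/3 + T/3)²)
l(45 - 1*104, 30) + V(71) = (-4 + 30)² + (47 + 71)²/9 = 26² + (⅑)*118² = 676 + (⅑)*13924 = 676 + 13924/9 = 20008/9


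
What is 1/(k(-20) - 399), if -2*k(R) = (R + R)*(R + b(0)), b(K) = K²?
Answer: -1/799 ≈ -0.0012516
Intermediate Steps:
k(R) = -R² (k(R) = -(R + R)*(R + 0²)/2 = -2*R*(R + 0)/2 = -2*R*R/2 = -R²)
1/(k(-20) - 399) = 1/(-1*(-20)² - 399) = 1/(-1*400 - 399) = 1/(-400 - 399) = 1/(-799) = -1/799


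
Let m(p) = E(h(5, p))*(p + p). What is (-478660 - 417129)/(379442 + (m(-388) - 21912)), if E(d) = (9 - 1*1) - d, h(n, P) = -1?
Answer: -895789/350546 ≈ -2.5554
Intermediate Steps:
E(d) = 8 - d (E(d) = (9 - 1) - d = 8 - d)
m(p) = 18*p (m(p) = (8 - 1*(-1))*(p + p) = (8 + 1)*(2*p) = 9*(2*p) = 18*p)
(-478660 - 417129)/(379442 + (m(-388) - 21912)) = (-478660 - 417129)/(379442 + (18*(-388) - 21912)) = -895789/(379442 + (-6984 - 21912)) = -895789/(379442 - 28896) = -895789/350546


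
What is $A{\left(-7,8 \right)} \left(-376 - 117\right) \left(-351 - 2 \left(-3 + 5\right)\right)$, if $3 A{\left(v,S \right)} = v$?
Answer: $- \frac{1225105}{3} \approx -4.0837 \cdot 10^{5}$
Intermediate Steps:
$A{\left(v,S \right)} = \frac{v}{3}$
$A{\left(-7,8 \right)} \left(-376 - 117\right) \left(-351 - 2 \left(-3 + 5\right)\right) = \frac{1}{3} \left(-7\right) \left(-376 - 117\right) \left(-351 - 2 \left(-3 + 5\right)\right) = - \frac{7 \left(- 493 \left(-351 - 4\right)\right)}{3} = - \frac{7 \left(\left(-493\right) \left(-355\right)\right)}{3} = \left(- \frac{7}{3}\right) 175015 = - \frac{1225105}{3}$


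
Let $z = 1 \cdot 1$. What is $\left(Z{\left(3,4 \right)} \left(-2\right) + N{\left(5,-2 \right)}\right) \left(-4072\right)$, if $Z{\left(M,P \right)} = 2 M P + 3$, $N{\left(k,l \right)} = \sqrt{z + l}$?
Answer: $219888 - 4072 i \approx 2.1989 \cdot 10^{5} - 4072.0 i$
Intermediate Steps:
$z = 1$
$N{\left(k,l \right)} = \sqrt{1 + l}$
$Z{\left(M,P \right)} = 3 + 2 M P$ ($Z{\left(M,P \right)} = 2 M P + 3 = 3 + 2 M P$)
$\left(Z{\left(3,4 \right)} \left(-2\right) + N{\left(5,-2 \right)}\right) \left(-4072\right) = \left(\left(3 + 2 \cdot 3 \cdot 4\right) \left(-2\right) + \sqrt{1 - 2}\right) \left(-4072\right) = \left(\left(3 + 24\right) \left(-2\right) + \sqrt{-1}\right) \left(-4072\right) = \left(27 \left(-2\right) + i\right) \left(-4072\right) = \left(-54 + i\right) \left(-4072\right) = 219888 - 4072 i$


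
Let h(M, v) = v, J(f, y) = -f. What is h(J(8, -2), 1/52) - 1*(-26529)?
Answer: 1379509/52 ≈ 26529.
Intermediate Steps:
h(J(8, -2), 1/52) - 1*(-26529) = 1/52 - 1*(-26529) = 1/52 + 26529 = 1379509/52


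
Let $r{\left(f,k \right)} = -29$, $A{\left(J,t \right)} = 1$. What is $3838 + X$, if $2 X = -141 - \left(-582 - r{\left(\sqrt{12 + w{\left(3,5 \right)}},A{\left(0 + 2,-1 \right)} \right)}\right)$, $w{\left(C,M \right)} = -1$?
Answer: $4044$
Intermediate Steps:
$X = 206$ ($X = \frac{-141 - \left(-582 - -29\right)}{2} = \frac{-141 - \left(-582 + 29\right)}{2} = \frac{-141 - -553}{2} = \frac{-141 + 553}{2} = \frac{1}{2} \cdot 412 = 206$)
$3838 + X = 3838 + 206 = 4044$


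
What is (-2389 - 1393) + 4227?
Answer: 445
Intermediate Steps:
(-2389 - 1393) + 4227 = -3782 + 4227 = 445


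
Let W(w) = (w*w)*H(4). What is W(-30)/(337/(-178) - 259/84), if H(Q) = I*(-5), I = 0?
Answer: 0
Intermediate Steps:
H(Q) = 0 (H(Q) = 0*(-5) = 0)
W(w) = 0 (W(w) = (w*w)*0 = w²*0 = 0)
W(-30)/(337/(-178) - 259/84) = 0/(337/(-178) - 259/84) = 0/(337*(-1/178) - 259*1/84) = 0/(-337/178 - 37/12) = 0/(-5315/1068) = 0*(-1068/5315) = 0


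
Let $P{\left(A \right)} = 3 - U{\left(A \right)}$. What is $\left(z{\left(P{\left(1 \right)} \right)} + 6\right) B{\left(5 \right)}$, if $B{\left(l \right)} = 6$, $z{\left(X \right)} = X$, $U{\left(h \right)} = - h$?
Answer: $60$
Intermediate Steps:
$P{\left(A \right)} = 3 + A$ ($P{\left(A \right)} = 3 - - A = 3 + A$)
$\left(z{\left(P{\left(1 \right)} \right)} + 6\right) B{\left(5 \right)} = \left(\left(3 + 1\right) + 6\right) 6 = \left(4 + 6\right) 6 = 10 \cdot 6 = 60$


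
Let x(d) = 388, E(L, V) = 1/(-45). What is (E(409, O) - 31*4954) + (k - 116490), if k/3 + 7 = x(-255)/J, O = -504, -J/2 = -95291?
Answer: -1158150207176/4288095 ≈ -2.7009e+5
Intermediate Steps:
J = 190582 (J = -2*(-95291) = 190582)
E(L, V) = -1/45
k = -2000529/95291 (k = -21 + 3*(388/190582) = -21 + 3*(388*(1/190582)) = -21 + 3*(194/95291) = -21 + 582/95291 = -2000529/95291 ≈ -20.994)
(E(409, O) - 31*4954) + (k - 116490) = (-1/45 - 31*4954) + (-2000529/95291 - 116490) = (-1/45 - 153574) - 11102449119/95291 = -6910831/45 - 11102449119/95291 = -1158150207176/4288095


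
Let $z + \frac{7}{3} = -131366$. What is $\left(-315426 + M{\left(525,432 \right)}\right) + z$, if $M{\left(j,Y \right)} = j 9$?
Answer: $- \frac{1326208}{3} \approx -4.4207 \cdot 10^{5}$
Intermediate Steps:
$z = - \frac{394105}{3}$ ($z = - \frac{7}{3} - 131366 = - \frac{394105}{3} \approx -1.3137 \cdot 10^{5}$)
$M{\left(j,Y \right)} = 9 j$
$\left(-315426 + M{\left(525,432 \right)}\right) + z = \left(-315426 + 9 \cdot 525\right) - \frac{394105}{3} = \left(-315426 + 4725\right) - \frac{394105}{3} = -310701 - \frac{394105}{3} = - \frac{1326208}{3}$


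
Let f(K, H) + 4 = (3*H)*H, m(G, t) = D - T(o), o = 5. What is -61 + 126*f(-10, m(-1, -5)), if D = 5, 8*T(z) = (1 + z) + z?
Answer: 140869/32 ≈ 4402.2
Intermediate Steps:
T(z) = ⅛ + z/4 (T(z) = ((1 + z) + z)/8 = (1 + 2*z)/8 = ⅛ + z/4)
m(G, t) = 29/8 (m(G, t) = 5 - (⅛ + (¼)*5) = 5 - (⅛ + 5/4) = 5 - 1*11/8 = 5 - 11/8 = 29/8)
f(K, H) = -4 + 3*H² (f(K, H) = -4 + (3*H)*H = -4 + 3*H²)
-61 + 126*f(-10, m(-1, -5)) = -61 + 126*(-4 + 3*(29/8)²) = -61 + 126*(-4 + 3*(841/64)) = -61 + 126*(-4 + 2523/64) = -61 + 126*(2267/64) = -61 + 142821/32 = 140869/32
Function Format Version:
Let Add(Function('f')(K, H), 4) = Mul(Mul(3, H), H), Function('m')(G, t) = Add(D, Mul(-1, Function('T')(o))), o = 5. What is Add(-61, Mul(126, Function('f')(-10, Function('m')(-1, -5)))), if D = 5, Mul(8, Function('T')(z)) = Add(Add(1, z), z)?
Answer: Rational(140869, 32) ≈ 4402.2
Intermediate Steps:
Function('T')(z) = Add(Rational(1, 8), Mul(Rational(1, 4), z)) (Function('T')(z) = Mul(Rational(1, 8), Add(Add(1, z), z)) = Mul(Rational(1, 8), Add(1, Mul(2, z))) = Add(Rational(1, 8), Mul(Rational(1, 4), z)))
Function('m')(G, t) = Rational(29, 8) (Function('m')(G, t) = Add(5, Mul(-1, Add(Rational(1, 8), Mul(Rational(1, 4), 5)))) = Add(5, Mul(-1, Add(Rational(1, 8), Rational(5, 4)))) = Add(5, Mul(-1, Rational(11, 8))) = Add(5, Rational(-11, 8)) = Rational(29, 8))
Function('f')(K, H) = Add(-4, Mul(3, Pow(H, 2))) (Function('f')(K, H) = Add(-4, Mul(Mul(3, H), H)) = Add(-4, Mul(3, Pow(H, 2))))
Add(-61, Mul(126, Function('f')(-10, Function('m')(-1, -5)))) = Add(-61, Mul(126, Add(-4, Mul(3, Pow(Rational(29, 8), 2))))) = Add(-61, Mul(126, Add(-4, Mul(3, Rational(841, 64))))) = Add(-61, Mul(126, Add(-4, Rational(2523, 64)))) = Add(-61, Mul(126, Rational(2267, 64))) = Add(-61, Rational(142821, 32)) = Rational(140869, 32)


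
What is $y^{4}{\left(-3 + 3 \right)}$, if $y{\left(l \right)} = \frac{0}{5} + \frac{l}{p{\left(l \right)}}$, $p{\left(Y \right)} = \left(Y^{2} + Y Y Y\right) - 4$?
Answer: $0$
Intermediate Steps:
$p{\left(Y \right)} = -4 + Y^{2} + Y^{3}$ ($p{\left(Y \right)} = \left(Y^{2} + Y^{2} Y\right) - 4 = \left(Y^{2} + Y^{3}\right) - 4 = -4 + Y^{2} + Y^{3}$)
$y{\left(l \right)} = \frac{l}{-4 + l^{2} + l^{3}}$ ($y{\left(l \right)} = \frac{0}{5} + \frac{l}{-4 + l^{2} + l^{3}} = 0 \cdot \frac{1}{5} + \frac{l}{-4 + l^{2} + l^{3}} = 0 + \frac{l}{-4 + l^{2} + l^{3}} = \frac{l}{-4 + l^{2} + l^{3}}$)
$y^{4}{\left(-3 + 3 \right)} = \left(\frac{-3 + 3}{-4 + \left(-3 + 3\right)^{2} + \left(-3 + 3\right)^{3}}\right)^{4} = \left(\frac{0}{-4 + 0^{2} + 0^{3}}\right)^{4} = \left(\frac{0}{-4 + 0 + 0}\right)^{4} = \left(\frac{0}{-4}\right)^{4} = \left(0 \left(- \frac{1}{4}\right)\right)^{4} = 0^{4} = 0$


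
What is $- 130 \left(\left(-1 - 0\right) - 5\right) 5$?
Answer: $3900$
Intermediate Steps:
$- 130 \left(\left(-1 - 0\right) - 5\right) 5 = - 130 \left(\left(-1 + 0\right) - 5\right) 5 = - 130 \left(-1 - 5\right) 5 = - 130 \left(\left(-6\right) 5\right) = \left(-130\right) \left(-30\right) = 3900$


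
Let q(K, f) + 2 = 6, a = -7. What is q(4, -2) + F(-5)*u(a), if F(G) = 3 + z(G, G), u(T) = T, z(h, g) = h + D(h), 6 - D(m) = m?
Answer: -59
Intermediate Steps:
D(m) = 6 - m
q(K, f) = 4 (q(K, f) = -2 + 6 = 4)
z(h, g) = 6 (z(h, g) = h + (6 - h) = 6)
F(G) = 9 (F(G) = 3 + 6 = 9)
q(4, -2) + F(-5)*u(a) = 4 + 9*(-7) = 4 - 63 = -59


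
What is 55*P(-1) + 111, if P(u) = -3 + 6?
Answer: 276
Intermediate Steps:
P(u) = 3
55*P(-1) + 111 = 55*3 + 111 = 165 + 111 = 276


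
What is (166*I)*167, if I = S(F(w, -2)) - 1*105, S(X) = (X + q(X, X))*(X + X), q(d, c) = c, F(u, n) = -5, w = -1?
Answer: -138610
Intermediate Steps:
S(X) = 4*X**2 (S(X) = (X + X)*(X + X) = (2*X)*(2*X) = 4*X**2)
I = -5 (I = 4*(-5)**2 - 1*105 = 4*25 - 105 = 100 - 105 = -5)
(166*I)*167 = (166*(-5))*167 = -830*167 = -138610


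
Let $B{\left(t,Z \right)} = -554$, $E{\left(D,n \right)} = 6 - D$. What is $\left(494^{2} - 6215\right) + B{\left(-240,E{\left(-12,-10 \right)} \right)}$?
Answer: $237267$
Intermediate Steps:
$\left(494^{2} - 6215\right) + B{\left(-240,E{\left(-12,-10 \right)} \right)} = \left(494^{2} - 6215\right) - 554 = \left(244036 - 6215\right) - 554 = 237821 - 554 = 237267$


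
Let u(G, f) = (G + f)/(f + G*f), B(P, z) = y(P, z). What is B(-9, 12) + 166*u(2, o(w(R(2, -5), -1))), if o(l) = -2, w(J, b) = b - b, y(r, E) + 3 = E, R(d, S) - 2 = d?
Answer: 9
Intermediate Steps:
R(d, S) = 2 + d
y(r, E) = -3 + E
w(J, b) = 0
B(P, z) = -3 + z
u(G, f) = (G + f)/(f + G*f)
B(-9, 12) + 166*u(2, o(w(R(2, -5), -1))) = (-3 + 12) + 166*((2 - 2)/((-2)*(1 + 2))) = 9 + 166*(-1/2*0/3) = 9 + 166*(-1/2*1/3*0) = 9 + 166*0 = 9 + 0 = 9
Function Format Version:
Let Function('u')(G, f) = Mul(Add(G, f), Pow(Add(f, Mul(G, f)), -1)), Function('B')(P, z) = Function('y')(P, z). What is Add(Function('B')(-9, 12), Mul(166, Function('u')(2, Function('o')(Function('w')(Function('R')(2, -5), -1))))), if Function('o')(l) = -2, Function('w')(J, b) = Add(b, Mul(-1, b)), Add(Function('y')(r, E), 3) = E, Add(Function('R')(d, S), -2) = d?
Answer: 9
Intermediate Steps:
Function('R')(d, S) = Add(2, d)
Function('y')(r, E) = Add(-3, E)
Function('w')(J, b) = 0
Function('B')(P, z) = Add(-3, z)
Function('u')(G, f) = Mul(Pow(Add(f, Mul(G, f)), -1), Add(G, f))
Add(Function('B')(-9, 12), Mul(166, Function('u')(2, Function('o')(Function('w')(Function('R')(2, -5), -1))))) = Add(Add(-3, 12), Mul(166, Mul(Pow(-2, -1), Pow(Add(1, 2), -1), Add(2, -2)))) = Add(9, Mul(166, Mul(Rational(-1, 2), Pow(3, -1), 0))) = Add(9, Mul(166, Mul(Rational(-1, 2), Rational(1, 3), 0))) = Add(9, Mul(166, 0)) = Add(9, 0) = 9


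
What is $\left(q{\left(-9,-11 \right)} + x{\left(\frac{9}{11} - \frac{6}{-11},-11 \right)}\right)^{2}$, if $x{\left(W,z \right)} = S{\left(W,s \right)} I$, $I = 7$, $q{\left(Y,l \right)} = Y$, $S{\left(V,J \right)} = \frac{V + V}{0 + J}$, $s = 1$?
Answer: $\frac{12321}{121} \approx 101.83$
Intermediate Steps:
$S{\left(V,J \right)} = \frac{2 V}{J}$
$x{\left(W,z \right)} = 14 W$ ($x{\left(W,z \right)} = \frac{2 W}{1} \cdot 7 = 2 W 1 \cdot 7 = 2 W 7 = 14 W$)
$\left(q{\left(-9,-11 \right)} + x{\left(\frac{9}{11} - \frac{6}{-11},-11 \right)}\right)^{2} = \left(-9 + 14 \left(\frac{9}{11} - \frac{6}{-11}\right)\right)^{2} = \left(-9 + 14 \left(9 \cdot \frac{1}{11} - - \frac{6}{11}\right)\right)^{2} = \left(-9 + 14 \left(\frac{9}{11} + \frac{6}{11}\right)\right)^{2} = \left(-9 + 14 \cdot \frac{15}{11}\right)^{2} = \left(-9 + \frac{210}{11}\right)^{2} = \left(\frac{111}{11}\right)^{2} = \frac{12321}{121}$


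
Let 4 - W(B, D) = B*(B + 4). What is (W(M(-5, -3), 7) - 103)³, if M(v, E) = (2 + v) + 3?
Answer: -970299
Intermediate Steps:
M(v, E) = 5 + v
W(B, D) = 4 - B*(4 + B) (W(B, D) = 4 - B*(B + 4) = 4 - B*(4 + B))
(W(M(-5, -3), 7) - 103)³ = ((4 - (5 - 5)² - 4*(5 - 5)) - 103)³ = ((4 - 1*0² - 4*0) - 103)³ = ((4 - 1*0 + 0) - 103)³ = ((4 + 0 + 0) - 103)³ = (4 - 103)³ = (-99)³ = -970299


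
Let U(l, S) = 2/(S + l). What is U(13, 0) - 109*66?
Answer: -93520/13 ≈ -7193.8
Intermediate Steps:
U(13, 0) - 109*66 = 2/(0 + 13) - 109*66 = 2/13 - 7194 = -93520/13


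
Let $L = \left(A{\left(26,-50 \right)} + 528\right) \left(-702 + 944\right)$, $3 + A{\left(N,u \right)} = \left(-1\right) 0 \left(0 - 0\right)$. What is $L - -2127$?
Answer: $129177$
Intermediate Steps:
$A{\left(N,u \right)} = -3$ ($A{\left(N,u \right)} = -3 + \left(-1\right) 0 \left(0 - 0\right) = -3 + 0 \left(0 + 0\right) = -3 + 0 \cdot 0 = -3 + 0 = -3$)
$L = 127050$ ($L = \left(-3 + 528\right) \left(-702 + 944\right) = 525 \cdot 242 = 127050$)
$L - -2127 = 127050 - -2127 = 127050 + 2127 = 129177$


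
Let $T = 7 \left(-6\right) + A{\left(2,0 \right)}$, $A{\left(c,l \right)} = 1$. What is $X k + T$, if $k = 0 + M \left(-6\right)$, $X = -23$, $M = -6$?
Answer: $-869$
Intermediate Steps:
$T = -41$ ($T = 7 \left(-6\right) + 1 = -42 + 1 = -41$)
$k = 36$ ($k = 0 - -36 = 0 + 36 = 36$)
$X k + T = \left(-23\right) 36 - 41 = -828 - 41 = -869$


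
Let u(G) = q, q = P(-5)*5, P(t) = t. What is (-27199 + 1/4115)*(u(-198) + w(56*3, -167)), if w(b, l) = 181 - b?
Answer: 1343086608/4115 ≈ 3.2639e+5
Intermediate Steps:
q = -25 (q = -5*5 = -25)
u(G) = -25
(-27199 + 1/4115)*(u(-198) + w(56*3, -167)) = (-27199 + 1/4115)*(-25 + (181 - 56*3)) = (-27199 + 1/4115)*(-25 + (181 - 1*168)) = -111923884*(-25 + (181 - 168))/4115 = -111923884*(-25 + 13)/4115 = -111923884/4115*(-12) = 1343086608/4115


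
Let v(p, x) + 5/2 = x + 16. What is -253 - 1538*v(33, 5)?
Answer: -28706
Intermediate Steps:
v(p, x) = 27/2 + x (v(p, x) = -5/2 + (x + 16) = -5/2 + (16 + x) = 27/2 + x)
-253 - 1538*v(33, 5) = -253 - 1538*(27/2 + 5) = -253 - 1538*37/2 = -253 - 28453 = -28706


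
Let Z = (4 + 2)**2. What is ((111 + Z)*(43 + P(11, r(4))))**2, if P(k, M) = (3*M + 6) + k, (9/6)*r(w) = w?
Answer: 99920016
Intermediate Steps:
r(w) = 2*w/3
Z = 36 (Z = 6**2 = 36)
P(k, M) = 6 + k + 3*M (P(k, M) = (6 + 3*M) + k = 6 + k + 3*M)
((111 + Z)*(43 + P(11, r(4))))**2 = ((111 + 36)*(43 + (6 + 11 + 3*((2/3)*4))))**2 = (147*(43 + (6 + 11 + 3*(8/3))))**2 = (147*(43 + (6 + 11 + 8)))**2 = (147*(43 + 25))**2 = (147*68)**2 = 9996**2 = 99920016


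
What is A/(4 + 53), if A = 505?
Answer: 505/57 ≈ 8.8596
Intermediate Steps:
A/(4 + 53) = 505/(4 + 53) = 505/57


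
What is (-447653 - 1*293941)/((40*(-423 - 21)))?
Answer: 123599/2960 ≈ 41.756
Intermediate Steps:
(-447653 - 1*293941)/((40*(-423 - 21))) = (-447653 - 293941)/((40*(-444))) = -741594/(-17760) = -741594*(-1/17760) = 123599/2960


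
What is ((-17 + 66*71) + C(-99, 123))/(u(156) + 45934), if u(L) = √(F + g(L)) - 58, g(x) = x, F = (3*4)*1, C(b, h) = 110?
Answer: 18270117/175383934 - 1593*√42/350767868 ≈ 0.10414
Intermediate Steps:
F = 12 (F = 12*1 = 12)
u(L) = -58 + √(12 + L) (u(L) = √(12 + L) - 58 = -58 + √(12 + L))
((-17 + 66*71) + C(-99, 123))/(u(156) + 45934) = ((-17 + 66*71) + 110)/((-58 + √(12 + 156)) + 45934) = ((-17 + 4686) + 110)/((-58 + √168) + 45934) = (4669 + 110)/((-58 + 2*√42) + 45934) = 4779/(45876 + 2*√42)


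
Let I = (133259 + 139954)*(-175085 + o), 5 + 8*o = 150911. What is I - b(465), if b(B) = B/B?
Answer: -170727251935/4 ≈ -4.2682e+10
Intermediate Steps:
o = 75453/4 (o = -5/8 + (1/8)*150911 = -5/8 + 150911/8 = 75453/4 ≈ 18863.)
I = -170727251931/4 (I = (133259 + 139954)*(-175085 + 75453/4) = 273213*(-624887/4) = -170727251931/4 ≈ -4.2682e+10)
b(B) = 1
I - b(465) = -170727251931/4 - 1*1 = -170727251931/4 - 1 = -170727251935/4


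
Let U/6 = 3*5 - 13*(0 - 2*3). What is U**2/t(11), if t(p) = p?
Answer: 311364/11 ≈ 28306.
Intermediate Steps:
U = 558 (U = 6*(3*5 - 13*(0 - 2*3)) = 6*(15 - 13*(0 - 6)) = 6*(15 - 13*(-6)) = 6*(15 + 78) = 6*93 = 558)
U**2/t(11) = 558**2/11 = 311364*(1/11) = 311364/11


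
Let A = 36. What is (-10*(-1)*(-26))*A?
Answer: -9360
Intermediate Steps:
(-10*(-1)*(-26))*A = (-10*(-1)*(-26))*36 = (10*(-26))*36 = -260*36 = -9360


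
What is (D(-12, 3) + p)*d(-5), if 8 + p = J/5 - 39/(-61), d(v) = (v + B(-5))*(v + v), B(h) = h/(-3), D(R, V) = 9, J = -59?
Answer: -20660/61 ≈ -338.69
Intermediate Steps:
B(h) = -h/3 (B(h) = h*(-⅓) = -h/3)
d(v) = 2*v*(5/3 + v) (d(v) = (v - ⅓*(-5))*(v + v) = (v + 5/3)*(2*v) = (5/3 + v)*(2*v) = 2*v*(5/3 + v))
p = -5844/305 (p = -8 + (-59/5 - 39/(-61)) = -8 + (-59*⅕ - 39*(-1/61)) = -8 + (-59/5 + 39/61) = -8 - 3404/305 = -5844/305 ≈ -19.161)
(D(-12, 3) + p)*d(-5) = (9 - 5844/305)*((⅔)*(-5)*(5 + 3*(-5))) = -2066*(-5)*(5 - 15)/305 = -2066*(-5)*(-10)/305 = -3099/305*100/3 = -20660/61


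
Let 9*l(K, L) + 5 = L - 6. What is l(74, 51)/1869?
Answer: 40/16821 ≈ 0.0023780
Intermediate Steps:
l(K, L) = -11/9 + L/9 (l(K, L) = -5/9 + (L - 6)/9 = -5/9 + (-6 + L)/9 = -5/9 + (-⅔ + L/9) = -11/9 + L/9)
l(74, 51)/1869 = (-11/9 + (⅑)*51)/1869 = (-11/9 + 17/3)*(1/1869) = (40/9)*(1/1869) = 40/16821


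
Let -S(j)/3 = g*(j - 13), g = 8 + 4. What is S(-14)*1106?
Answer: 1075032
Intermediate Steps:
g = 12
S(j) = 468 - 36*j (S(j) = -36*(j - 13) = -36*(-13 + j) = -3*(-156 + 12*j) = 468 - 36*j)
S(-14)*1106 = (468 - 36*(-14))*1106 = (468 + 504)*1106 = 972*1106 = 1075032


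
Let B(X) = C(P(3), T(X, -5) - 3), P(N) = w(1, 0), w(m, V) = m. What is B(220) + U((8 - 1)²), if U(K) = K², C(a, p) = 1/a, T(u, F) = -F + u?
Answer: 2402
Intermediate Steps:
P(N) = 1
T(u, F) = u - F
B(X) = 1 (B(X) = 1/1 = 1)
B(220) + U((8 - 1)²) = 1 + ((8 - 1)²)² = 1 + (7²)² = 1 + 49² = 1 + 2401 = 2402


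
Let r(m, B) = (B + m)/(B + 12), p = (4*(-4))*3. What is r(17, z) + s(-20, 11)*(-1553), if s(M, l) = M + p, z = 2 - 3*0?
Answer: 1478475/14 ≈ 1.0561e+5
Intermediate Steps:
z = 2 (z = 2 + 0 = 2)
p = -48 (p = -16*3 = -48)
s(M, l) = -48 + M (s(M, l) = M - 48 = -48 + M)
r(m, B) = (B + m)/(12 + B)
r(17, z) + s(-20, 11)*(-1553) = (2 + 17)/(12 + 2) + (-48 - 20)*(-1553) = 19/14 - 68*(-1553) = (1/14)*19 + 105604 = 19/14 + 105604 = 1478475/14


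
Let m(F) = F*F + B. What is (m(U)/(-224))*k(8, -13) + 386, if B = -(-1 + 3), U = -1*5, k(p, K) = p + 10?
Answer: 43025/112 ≈ 384.15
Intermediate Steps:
k(p, K) = 10 + p
U = -5
B = -2 (B = -1*2 = -2)
m(F) = -2 + F² (m(F) = F*F - 2 = F² - 2 = -2 + F²)
(m(U)/(-224))*k(8, -13) + 386 = ((-2 + (-5)²)/(-224))*(10 + 8) + 386 = ((-2 + 25)*(-1/224))*18 + 386 = (23*(-1/224))*18 + 386 = -23/224*18 + 386 = -207/112 + 386 = 43025/112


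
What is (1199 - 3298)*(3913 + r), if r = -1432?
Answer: -5207619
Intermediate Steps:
(1199 - 3298)*(3913 + r) = (1199 - 3298)*(3913 - 1432) = -2099*2481 = -5207619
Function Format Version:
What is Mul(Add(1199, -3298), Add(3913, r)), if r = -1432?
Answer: -5207619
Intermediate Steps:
Mul(Add(1199, -3298), Add(3913, r)) = Mul(Add(1199, -3298), Add(3913, -1432)) = Mul(-2099, 2481) = -5207619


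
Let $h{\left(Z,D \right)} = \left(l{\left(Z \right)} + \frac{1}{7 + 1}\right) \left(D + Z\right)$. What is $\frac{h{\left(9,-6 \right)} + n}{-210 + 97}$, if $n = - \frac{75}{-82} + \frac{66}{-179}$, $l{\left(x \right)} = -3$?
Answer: $\frac{474339}{6634456} \approx 0.071496$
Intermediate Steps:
$h{\left(Z,D \right)} = - \frac{23 D}{8} - \frac{23 Z}{8}$ ($h{\left(Z,D \right)} = \left(-3 + \frac{1}{7 + 1}\right) \left(D + Z\right) = \left(-3 + \frac{1}{8}\right) \left(D + Z\right) = - \frac{23 \left(D + Z\right)}{8} = - \frac{23 D}{8} - \frac{23 Z}{8}$)
$n = \frac{8013}{14678}$ ($n = \left(-75\right) \left(- \frac{1}{82}\right) + 66 \left(- \frac{1}{179}\right) = \frac{75}{82} - \frac{66}{179} = \frac{8013}{14678} \approx 0.54592$)
$\frac{h{\left(9,-6 \right)} + n}{-210 + 97} = \frac{\left(\left(- \frac{23}{8}\right) \left(-6\right) - \frac{207}{8}\right) + \frac{8013}{14678}}{-210 + 97} = \frac{\left(\frac{69}{4} - \frac{207}{8}\right) + \frac{8013}{14678}}{-113} = \left(- \frac{69}{8} + \frac{8013}{14678}\right) \left(- \frac{1}{113}\right) = \left(- \frac{474339}{58712}\right) \left(- \frac{1}{113}\right) = \frac{474339}{6634456}$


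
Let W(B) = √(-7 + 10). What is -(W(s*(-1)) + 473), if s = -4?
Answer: -473 - √3 ≈ -474.73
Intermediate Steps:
W(B) = √3
-(W(s*(-1)) + 473) = -(√3 + 473) = -(473 + √3) = -473 - √3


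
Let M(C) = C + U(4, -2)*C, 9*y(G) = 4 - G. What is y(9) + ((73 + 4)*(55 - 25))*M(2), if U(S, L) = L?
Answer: -41585/9 ≈ -4620.6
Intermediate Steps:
y(G) = 4/9 - G/9 (y(G) = (4 - G)/9 = 4/9 - G/9)
M(C) = -C (M(C) = C - 2*C = -C)
y(9) + ((73 + 4)*(55 - 25))*M(2) = (4/9 - ⅑*9) + ((73 + 4)*(55 - 25))*(-1*2) = (4/9 - 1) + (77*30)*(-2) = -5/9 + 2310*(-2) = -5/9 - 4620 = -41585/9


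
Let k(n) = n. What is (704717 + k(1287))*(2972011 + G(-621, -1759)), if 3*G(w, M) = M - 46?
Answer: 6293480624912/3 ≈ 2.0978e+12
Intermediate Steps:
G(w, M) = -46/3 + M/3 (G(w, M) = (M - 46)/3 = (-46 + M)/3 = -46/3 + M/3)
(704717 + k(1287))*(2972011 + G(-621, -1759)) = (704717 + 1287)*(2972011 + (-46/3 + (1/3)*(-1759))) = 706004*(2972011 + (-46/3 - 1759/3)) = 706004*(2972011 - 1805/3) = 706004*(8914228/3) = 6293480624912/3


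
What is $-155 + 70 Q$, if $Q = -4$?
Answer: $-435$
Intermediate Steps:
$-155 + 70 Q = -155 + 70 \left(-4\right) = -155 - 280 = -435$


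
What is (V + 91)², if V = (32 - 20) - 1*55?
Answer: 2304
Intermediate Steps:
V = -43 (V = 12 - 55 = -43)
(V + 91)² = (-43 + 91)² = 48² = 2304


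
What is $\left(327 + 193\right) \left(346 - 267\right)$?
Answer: $41080$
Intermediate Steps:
$\left(327 + 193\right) \left(346 - 267\right) = 520 \cdot 79 = 41080$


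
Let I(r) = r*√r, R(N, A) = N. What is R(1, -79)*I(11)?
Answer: 11*√11 ≈ 36.483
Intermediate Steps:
I(r) = r^(3/2)
R(1, -79)*I(11) = 1*11^(3/2) = 1*(11*√11) = 11*√11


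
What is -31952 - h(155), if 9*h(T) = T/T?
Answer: -287569/9 ≈ -31952.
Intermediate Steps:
h(T) = ⅑ (h(T) = (T/T)/9 = (⅑)*1 = ⅑)
-31952 - h(155) = -31952 - 1*⅑ = -31952 - ⅑ = -287569/9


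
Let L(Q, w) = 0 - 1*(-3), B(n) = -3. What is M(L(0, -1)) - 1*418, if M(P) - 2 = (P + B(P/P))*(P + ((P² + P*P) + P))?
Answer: -416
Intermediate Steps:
L(Q, w) = 3 (L(Q, w) = 0 + 3 = 3)
M(P) = 2 + (-3 + P)*(2*P + 2*P²) (M(P) = 2 + (P - 3)*(P + ((P² + P*P) + P)) = 2 + (-3 + P)*(P + ((P² + P²) + P)) = 2 + (-3 + P)*(P + (2*P² + P)) = 2 + (-3 + P)*(P + (P + 2*P²)) = 2 + (-3 + P)*(2*P + 2*P²))
M(L(0, -1)) - 1*418 = (2 - 6*3 - 4*3² + 2*3³) - 1*418 = (2 - 18 - 4*9 + 2*27) - 418 = (2 - 18 - 36 + 54) - 418 = 2 - 418 = -416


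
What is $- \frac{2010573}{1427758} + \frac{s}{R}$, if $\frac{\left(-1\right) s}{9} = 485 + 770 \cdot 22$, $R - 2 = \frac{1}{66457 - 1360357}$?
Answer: $- \frac{289719956108863827}{3694750724642} \approx -78414.0$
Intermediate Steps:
$R = \frac{2587799}{1293900}$ ($R = 2 + \frac{1}{66457 - 1360357} = 2 + \frac{1}{-1293900} = 2 - \frac{1}{1293900} = \frac{2587799}{1293900} \approx 2.0$)
$s = -156825$ ($s = - 9 \left(485 + 770 \cdot 22\right) = - 9 \left(485 + 16940\right) = \left(-9\right) 17425 = -156825$)
$- \frac{2010573}{1427758} + \frac{s}{R} = - \frac{2010573}{1427758} - \frac{156825}{\frac{2587799}{1293900}} = \left(-2010573\right) \frac{1}{1427758} - \frac{202915867500}{2587799} = - \frac{2010573}{1427758} - \frac{202915867500}{2587799} = - \frac{289719956108863827}{3694750724642}$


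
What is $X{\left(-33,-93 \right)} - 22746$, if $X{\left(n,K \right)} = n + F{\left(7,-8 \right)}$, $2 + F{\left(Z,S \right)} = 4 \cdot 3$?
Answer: $-22769$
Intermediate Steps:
$F{\left(Z,S \right)} = 10$ ($F{\left(Z,S \right)} = -2 + 4 \cdot 3 = -2 + 12 = 10$)
$X{\left(n,K \right)} = 10 + n$ ($X{\left(n,K \right)} = n + 10 = 10 + n$)
$X{\left(-33,-93 \right)} - 22746 = \left(10 - 33\right) - 22746 = -23 - 22746 = -22769$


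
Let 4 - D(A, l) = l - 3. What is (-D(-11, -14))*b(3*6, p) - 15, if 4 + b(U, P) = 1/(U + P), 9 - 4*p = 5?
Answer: 1290/19 ≈ 67.895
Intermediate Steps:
D(A, l) = 7 - l (D(A, l) = 4 - (l - 3) = 4 - (-3 + l) = 4 + (3 - l) = 7 - l)
p = 1 (p = 9/4 - ¼*5 = 9/4 - 5/4 = 1)
b(U, P) = -4 + 1/(P + U) (b(U, P) = -4 + 1/(U + P) = -4 + 1/(P + U))
(-D(-11, -14))*b(3*6, p) - 15 = (-(7 - 1*(-14)))*((1 - 4*1 - 12*6)/(1 + 3*6)) - 15 = (-(7 + 14))*((1 - 4 - 4*18)/(1 + 18)) - 15 = (-1*21)*((1 - 4 - 72)/19) - 15 = -21*(-75)/19 - 15 = -21*(-75/19) - 15 = 1575/19 - 15 = 1290/19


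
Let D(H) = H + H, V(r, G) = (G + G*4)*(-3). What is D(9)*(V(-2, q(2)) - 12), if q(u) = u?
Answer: -756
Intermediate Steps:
V(r, G) = -15*G (V(r, G) = (G + 4*G)*(-3) = (5*G)*(-3) = -15*G)
D(H) = 2*H
D(9)*(V(-2, q(2)) - 12) = (2*9)*(-15*2 - 12) = 18*(-30 - 12) = 18*(-42) = -756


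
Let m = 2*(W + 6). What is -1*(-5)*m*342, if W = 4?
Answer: 34200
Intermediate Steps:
m = 20 (m = 2*(4 + 6) = 2*10 = 20)
-1*(-5)*m*342 = -1*(-5)*20*342 = -(-5)*20*342 = -1*(-100)*342 = 100*342 = 34200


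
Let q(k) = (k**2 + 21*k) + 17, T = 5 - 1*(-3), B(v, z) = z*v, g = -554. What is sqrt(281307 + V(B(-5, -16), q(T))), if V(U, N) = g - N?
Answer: 2*sqrt(70126) ≈ 529.63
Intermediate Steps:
B(v, z) = v*z
T = 8 (T = 5 + 3 = 8)
q(k) = 17 + k**2 + 21*k
V(U, N) = -554 - N
sqrt(281307 + V(B(-5, -16), q(T))) = sqrt(281307 + (-554 - (17 + 8**2 + 21*8))) = sqrt(281307 + (-554 - (17 + 64 + 168))) = sqrt(281307 + (-554 - 1*249)) = sqrt(281307 + (-554 - 249)) = sqrt(281307 - 803) = sqrt(280504) = 2*sqrt(70126)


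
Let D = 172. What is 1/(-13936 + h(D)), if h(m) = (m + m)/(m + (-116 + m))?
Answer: -57/794266 ≈ -7.1764e-5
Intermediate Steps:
h(m) = 2*m/(-116 + 2*m) (h(m) = (2*m)/(-116 + 2*m) = 2*m/(-116 + 2*m))
1/(-13936 + h(D)) = 1/(-13936 + 172/(-58 + 172)) = 1/(-13936 + 172/114) = 1/(-13936 + 172*(1/114)) = 1/(-13936 + 86/57) = 1/(-794266/57) = -57/794266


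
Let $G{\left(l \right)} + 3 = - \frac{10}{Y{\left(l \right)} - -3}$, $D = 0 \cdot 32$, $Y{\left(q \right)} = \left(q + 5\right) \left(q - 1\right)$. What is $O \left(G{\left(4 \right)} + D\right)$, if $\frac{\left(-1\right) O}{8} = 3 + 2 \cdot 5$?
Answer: $\frac{1040}{3} \approx 346.67$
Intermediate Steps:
$Y{\left(q \right)} = \left(-1 + q\right) \left(5 + q\right)$ ($Y{\left(q \right)} = \left(5 + q\right) \left(-1 + q\right) = \left(-1 + q\right) \left(5 + q\right)$)
$D = 0$
$O = -104$ ($O = - 8 \left(3 + 2 \cdot 5\right) = - 8 \left(3 + 10\right) = \left(-8\right) 13 = -104$)
$G{\left(l \right)} = -3 - \frac{10}{-2 + l^{2} + 4 l}$ ($G{\left(l \right)} = -3 - \frac{10}{\left(-5 + l^{2} + 4 l\right) - -3} = -3 - \frac{10}{\left(-5 + l^{2} + 4 l\right) + 3} = -3 - \frac{10}{-2 + l^{2} + 4 l}$)
$O \left(G{\left(4 \right)} + D\right) = - 104 \left(\frac{-4 - 48 - 3 \cdot 4^{2}}{-2 + 4^{2} + 4 \cdot 4} + 0\right) = - 104 \left(\frac{-4 - 48 - 48}{-2 + 16 + 16} + 0\right) = - 104 \left(\frac{-4 - 48 - 48}{30} + 0\right) = - 104 \left(\frac{1}{30} \left(-100\right) + 0\right) = - 104 \left(- \frac{10}{3} + 0\right) = \left(-104\right) \left(- \frac{10}{3}\right) = \frac{1040}{3}$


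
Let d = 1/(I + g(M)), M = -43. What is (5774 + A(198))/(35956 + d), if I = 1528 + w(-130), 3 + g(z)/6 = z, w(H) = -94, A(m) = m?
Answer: 6915576/41637049 ≈ 0.16609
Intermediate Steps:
g(z) = -18 + 6*z
I = 1434 (I = 1528 - 94 = 1434)
d = 1/1158 (d = 1/(1434 + (-18 + 6*(-43))) = 1/(1434 + (-18 - 258)) = 1/(1434 - 276) = 1/1158 ≈ 0.00086356)
(5774 + A(198))/(35956 + d) = (5774 + 198)/(35956 + 1/1158) = 5972/(41637049/1158) = 5972*(1158/41637049) = 6915576/41637049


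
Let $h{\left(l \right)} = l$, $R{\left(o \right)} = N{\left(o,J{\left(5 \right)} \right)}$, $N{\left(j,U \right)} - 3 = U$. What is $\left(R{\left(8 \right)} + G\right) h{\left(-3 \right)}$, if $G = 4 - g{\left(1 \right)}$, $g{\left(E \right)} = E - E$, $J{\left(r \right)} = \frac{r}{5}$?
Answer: $-24$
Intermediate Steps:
$J{\left(r \right)} = \frac{r}{5}$ ($J{\left(r \right)} = r \frac{1}{5} = \frac{r}{5}$)
$N{\left(j,U \right)} = 3 + U$
$R{\left(o \right)} = 4$ ($R{\left(o \right)} = 3 + \frac{1}{5} \cdot 5 = 3 + 1 = 4$)
$g{\left(E \right)} = 0$
$G = 4$ ($G = 4 - 0 = 4 + 0 = 4$)
$\left(R{\left(8 \right)} + G\right) h{\left(-3 \right)} = \left(4 + 4\right) \left(-3\right) = 8 \left(-3\right) = -24$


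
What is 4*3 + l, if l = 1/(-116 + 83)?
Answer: 395/33 ≈ 11.970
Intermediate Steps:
l = -1/33 (l = 1/(-33) = -1/33 ≈ -0.030303)
4*3 + l = 4*3 - 1/33 = 12 - 1/33 = 395/33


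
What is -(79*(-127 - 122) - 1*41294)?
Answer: 60965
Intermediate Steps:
-(79*(-127 - 122) - 1*41294) = -(79*(-249) - 41294) = -(-19671 - 41294) = -1*(-60965) = 60965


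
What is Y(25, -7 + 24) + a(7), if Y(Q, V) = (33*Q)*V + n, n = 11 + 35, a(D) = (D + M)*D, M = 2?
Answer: 14134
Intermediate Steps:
a(D) = D*(2 + D) (a(D) = (D + 2)*D = (2 + D)*D = D*(2 + D))
n = 46
Y(Q, V) = 46 + 33*Q*V (Y(Q, V) = (33*Q)*V + 46 = 33*Q*V + 46 = 46 + 33*Q*V)
Y(25, -7 + 24) + a(7) = (46 + 33*25*(-7 + 24)) + 7*(2 + 7) = (46 + 33*25*17) + 7*9 = (46 + 14025) + 63 = 14071 + 63 = 14134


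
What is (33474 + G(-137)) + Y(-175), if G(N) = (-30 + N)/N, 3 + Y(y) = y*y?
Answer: 8781319/137 ≈ 64097.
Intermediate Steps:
Y(y) = -3 + y² (Y(y) = -3 + y*y = -3 + y²)
G(N) = (-30 + N)/N
(33474 + G(-137)) + Y(-175) = (33474 + (-30 - 137)/(-137)) + (-3 + (-175)²) = (33474 - 1/137*(-167)) + (-3 + 30625) = (33474 + 167/137) + 30622 = 4586105/137 + 30622 = 8781319/137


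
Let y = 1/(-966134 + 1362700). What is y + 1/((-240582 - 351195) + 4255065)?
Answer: 2029927/726367734504 ≈ 2.7946e-6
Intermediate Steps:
y = 1/396566 ≈ 2.5216e-6
y + 1/((-240582 - 351195) + 4255065) = 1/396566 + 1/((-240582 - 351195) + 4255065) = 1/396566 + 1/(-591777 + 4255065) = 1/396566 + 1/3663288 = 2029927/726367734504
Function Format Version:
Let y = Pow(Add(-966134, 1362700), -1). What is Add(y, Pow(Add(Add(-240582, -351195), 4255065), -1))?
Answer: Rational(2029927, 726367734504) ≈ 2.7946e-6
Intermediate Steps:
y = Rational(1, 396566) (y = Pow(396566, -1) = Rational(1, 396566) ≈ 2.5216e-6)
Add(y, Pow(Add(Add(-240582, -351195), 4255065), -1)) = Add(Rational(1, 396566), Pow(Add(Add(-240582, -351195), 4255065), -1)) = Add(Rational(1, 396566), Pow(Add(-591777, 4255065), -1)) = Add(Rational(1, 396566), Pow(3663288, -1)) = Add(Rational(1, 396566), Rational(1, 3663288)) = Rational(2029927, 726367734504)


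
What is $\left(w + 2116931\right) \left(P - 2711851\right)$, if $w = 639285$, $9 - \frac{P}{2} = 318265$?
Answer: $-9228811674408$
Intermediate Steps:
$P = -636512$ ($P = 18 - 636530 = -636512$)
$\left(w + 2116931\right) \left(P - 2711851\right) = \left(639285 + 2116931\right) \left(-636512 - 2711851\right) = 2756216 \left(-3348363\right) = -9228811674408$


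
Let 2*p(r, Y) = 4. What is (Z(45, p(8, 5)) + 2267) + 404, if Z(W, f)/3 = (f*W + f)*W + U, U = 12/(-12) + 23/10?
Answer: 150949/10 ≈ 15095.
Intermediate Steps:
U = 13/10 (U = 12*(-1/12) + 23*(⅒) = -1 + 23/10 = 13/10 ≈ 1.3000)
p(r, Y) = 2 (p(r, Y) = (½)*4 = 2)
Z(W, f) = 39/10 + 3*W*(f + W*f) (Z(W, f) = 3*((f*W + f)*W + 13/10) = 3*((W*f + f)*W + 13/10) = 3*((f + W*f)*W + 13/10) = 3*(W*(f + W*f) + 13/10) = 3*(13/10 + W*(f + W*f)) = 39/10 + 3*W*(f + W*f))
(Z(45, p(8, 5)) + 2267) + 404 = ((39/10 + 3*45*2 + 3*2*45²) + 2267) + 404 = ((39/10 + 270 + 3*2*2025) + 2267) + 404 = ((39/10 + 270 + 12150) + 2267) + 404 = (124239/10 + 2267) + 404 = 146909/10 + 404 = 150949/10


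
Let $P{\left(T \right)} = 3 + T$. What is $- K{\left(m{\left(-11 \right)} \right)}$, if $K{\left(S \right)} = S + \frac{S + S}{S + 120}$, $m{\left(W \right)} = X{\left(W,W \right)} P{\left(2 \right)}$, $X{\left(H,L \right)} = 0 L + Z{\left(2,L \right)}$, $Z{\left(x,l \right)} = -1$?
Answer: $\frac{117}{23} \approx 5.087$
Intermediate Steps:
$X{\left(H,L \right)} = -1$ ($X{\left(H,L \right)} = 0 L - 1 = 0 - 1 = -1$)
$m{\left(W \right)} = -5$ ($m{\left(W \right)} = - (3 + 2) = \left(-1\right) 5 = -5$)
$K{\left(S \right)} = S + \frac{2 S}{120 + S}$
$- K{\left(m{\left(-11 \right)} \right)} = - \frac{\left(-5\right) \left(122 - 5\right)}{120 - 5} = - \frac{\left(-5\right) 117}{115} = \left(-1\right) \left(- \frac{117}{23}\right) = \frac{117}{23}$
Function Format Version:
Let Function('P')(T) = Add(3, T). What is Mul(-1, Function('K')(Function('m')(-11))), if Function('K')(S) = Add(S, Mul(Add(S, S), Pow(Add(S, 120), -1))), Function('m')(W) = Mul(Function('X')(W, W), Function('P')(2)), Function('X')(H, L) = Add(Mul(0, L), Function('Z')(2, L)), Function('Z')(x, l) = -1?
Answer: Rational(117, 23) ≈ 5.0870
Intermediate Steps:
Function('X')(H, L) = -1 (Function('X')(H, L) = Add(Mul(0, L), -1) = Add(0, -1) = -1)
Function('m')(W) = -5 (Function('m')(W) = Mul(-1, Add(3, 2)) = Mul(-1, 5) = -5)
Function('K')(S) = Add(S, Mul(2, S, Pow(Add(120, S), -1))) (Function('K')(S) = Add(S, Mul(Mul(2, S), Pow(Add(120, S), -1))) = Add(S, Mul(2, S, Pow(Add(120, S), -1))))
Mul(-1, Function('K')(Function('m')(-11))) = Mul(-1, Mul(-5, Pow(Add(120, -5), -1), Add(122, -5))) = Mul(-1, Mul(-5, Pow(115, -1), 117)) = Mul(-1, Mul(-5, Rational(1, 115), 117)) = Mul(-1, Rational(-117, 23)) = Rational(117, 23)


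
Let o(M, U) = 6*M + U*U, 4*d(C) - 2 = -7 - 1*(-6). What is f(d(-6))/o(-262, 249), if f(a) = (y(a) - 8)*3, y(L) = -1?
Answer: -9/20143 ≈ -0.00044681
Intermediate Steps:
d(C) = ¼ (d(C) = ½ + (-7 - 1*(-6))/4 = ½ + (-7 + 6)/4 = ½ + (¼)*(-1) = ½ - ¼ = ¼)
o(M, U) = U² + 6*M (o(M, U) = 6*M + U² = U² + 6*M)
f(a) = -27 (f(a) = (-1 - 8)*3 = -9*3 = -27)
f(d(-6))/o(-262, 249) = -27/(249² + 6*(-262)) = -27/(62001 - 1572) = -27/60429 = -27*1/60429 = -9/20143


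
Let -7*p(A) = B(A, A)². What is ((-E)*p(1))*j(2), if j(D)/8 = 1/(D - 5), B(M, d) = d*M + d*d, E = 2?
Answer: -64/21 ≈ -3.0476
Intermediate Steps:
B(M, d) = d² + M*d (B(M, d) = M*d + d² = d² + M*d)
p(A) = -4*A⁴/7 (p(A) = -A²*(A + A)²/7 = -4*A⁴/7)
j(D) = 8/(-5 + D) (j(D) = 8/(D - 5) = 8/(-5 + D))
((-E)*p(1))*j(2) = ((-1*2)*(-4/7*1⁴))*(8/(-5 + 2)) = (-(-8)/7)*(8/(-3)) = (-2*(-4/7))*(8*(-⅓)) = (8/7)*(-8/3) = -64/21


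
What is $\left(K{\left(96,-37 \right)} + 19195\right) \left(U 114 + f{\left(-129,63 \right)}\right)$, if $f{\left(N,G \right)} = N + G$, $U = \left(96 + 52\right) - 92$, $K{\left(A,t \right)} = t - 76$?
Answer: $120560076$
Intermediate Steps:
$K{\left(A,t \right)} = -76 + t$
$U = 56$ ($U = 148 - 92 = 56$)
$f{\left(N,G \right)} = G + N$
$\left(K{\left(96,-37 \right)} + 19195\right) \left(U 114 + f{\left(-129,63 \right)}\right) = \left(\left(-76 - 37\right) + 19195\right) \left(56 \cdot 114 + \left(63 - 129\right)\right) = \left(-113 + 19195\right) \left(6384 - 66\right) = 19082 \cdot 6318 = 120560076$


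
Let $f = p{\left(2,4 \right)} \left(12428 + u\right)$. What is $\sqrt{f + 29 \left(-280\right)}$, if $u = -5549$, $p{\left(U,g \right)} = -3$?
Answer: $i \sqrt{28757} \approx 169.58 i$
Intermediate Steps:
$f = -20637$ ($f = - 3 \left(12428 - 5549\right) = \left(-3\right) 6879 = -20637$)
$\sqrt{f + 29 \left(-280\right)} = \sqrt{-20637 + 29 \left(-280\right)} = \sqrt{-20637 - 8120} = \sqrt{-28757} = i \sqrt{28757}$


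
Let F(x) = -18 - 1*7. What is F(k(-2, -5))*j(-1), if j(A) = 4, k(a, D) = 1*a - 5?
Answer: -100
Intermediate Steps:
k(a, D) = -5 + a (k(a, D) = a - 5 = -5 + a)
F(x) = -25 (F(x) = -18 - 7 = -25)
F(k(-2, -5))*j(-1) = -25*4 = -100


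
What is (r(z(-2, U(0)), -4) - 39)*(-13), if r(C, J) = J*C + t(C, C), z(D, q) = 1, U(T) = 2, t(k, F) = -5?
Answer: 624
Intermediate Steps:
r(C, J) = -5 + C*J (r(C, J) = J*C - 5 = C*J - 5 = -5 + C*J)
(r(z(-2, U(0)), -4) - 39)*(-13) = ((-5 + 1*(-4)) - 39)*(-13) = ((-5 - 4) - 39)*(-13) = (-9 - 39)*(-13) = -48*(-13) = 624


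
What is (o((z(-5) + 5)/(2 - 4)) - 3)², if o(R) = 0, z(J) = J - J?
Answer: 9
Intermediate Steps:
z(J) = 0
(o((z(-5) + 5)/(2 - 4)) - 3)² = (0 - 3)² = (-3)² = 9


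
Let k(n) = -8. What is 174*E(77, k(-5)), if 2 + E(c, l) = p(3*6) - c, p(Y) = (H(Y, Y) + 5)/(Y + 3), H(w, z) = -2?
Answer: -96048/7 ≈ -13721.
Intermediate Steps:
p(Y) = 3/(3 + Y) (p(Y) = (-2 + 5)/(Y + 3) = 3/(3 + Y))
E(c, l) = -13/7 - c (E(c, l) = -2 + (3/(3 + 3*6) - c) = -2 + (3/(3 + 18) - c) = -2 + (3/21 - c) = -2 + (3*(1/21) - c) = -2 + (⅐ - c) = -13/7 - c)
174*E(77, k(-5)) = 174*(-13/7 - 1*77) = 174*(-13/7 - 77) = 174*(-552/7) = -96048/7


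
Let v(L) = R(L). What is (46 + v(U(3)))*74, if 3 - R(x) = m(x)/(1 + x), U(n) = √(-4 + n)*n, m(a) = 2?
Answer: 18056/5 + 222*I/5 ≈ 3611.2 + 44.4*I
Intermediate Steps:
U(n) = n*√(-4 + n)
R(x) = 3 - 2/(1 + x)
v(L) = (1 + 3*L)/(1 + L)
(46 + v(U(3)))*74 = (46 + (1 + 3*(3*√(-4 + 3)))/(1 + 3*√(-4 + 3)))*74 = (46 + (1 + 3*(3*√(-1)))/(1 + 3*√(-1)))*74 = (46 + (1 + 3*(3*I))/(1 + 3*I))*74 = (46 + ((1 - 3*I)/10)*(1 + 9*I))*74 = (46 + (1 - 3*I)*(1 + 9*I)/10)*74 = 3404 + 37*(1 - 3*I)*(1 + 9*I)/5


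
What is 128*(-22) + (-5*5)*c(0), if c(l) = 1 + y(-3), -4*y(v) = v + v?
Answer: -5757/2 ≈ -2878.5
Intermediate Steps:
y(v) = -v/2 (y(v) = -(v + v)/4 = -v/2)
c(l) = 5/2 (c(l) = 1 - ½*(-3) = 1 + 3/2 = 5/2)
128*(-22) + (-5*5)*c(0) = 128*(-22) - 5*5*(5/2) = -2816 - 25*5/2 = -2816 - 125/2 = -5757/2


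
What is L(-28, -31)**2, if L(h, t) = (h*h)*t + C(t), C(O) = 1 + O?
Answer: 592143556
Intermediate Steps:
L(h, t) = 1 + t + t*h**2 (L(h, t) = (h*h)*t + (1 + t) = h**2*t + (1 + t) = t*h**2 + (1 + t) = 1 + t + t*h**2)
L(-28, -31)**2 = (1 - 31 - 31*(-28)**2)**2 = (1 - 31 - 31*784)**2 = (1 - 31 - 24304)**2 = (-24334)**2 = 592143556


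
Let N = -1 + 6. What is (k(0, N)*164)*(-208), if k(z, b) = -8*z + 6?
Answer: -204672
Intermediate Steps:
N = 5
k(z, b) = 6 - 8*z
(k(0, N)*164)*(-208) = ((6 - 8*0)*164)*(-208) = ((6 + 0)*164)*(-208) = (6*164)*(-208) = 984*(-208) = -204672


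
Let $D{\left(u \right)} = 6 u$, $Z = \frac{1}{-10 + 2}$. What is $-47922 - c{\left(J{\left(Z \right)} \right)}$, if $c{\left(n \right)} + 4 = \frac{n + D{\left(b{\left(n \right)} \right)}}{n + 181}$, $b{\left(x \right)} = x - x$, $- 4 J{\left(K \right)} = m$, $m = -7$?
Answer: $- \frac{35028065}{731} \approx -47918.0$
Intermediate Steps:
$Z = - \frac{1}{8}$ ($Z = \frac{1}{-8} = - \frac{1}{8} \approx -0.125$)
$J{\left(K \right)} = \frac{7}{4}$ ($J{\left(K \right)} = \left(- \frac{1}{4}\right) \left(-7\right) = \frac{7}{4}$)
$b{\left(x \right)} = 0$
$c{\left(n \right)} = -4 + \frac{n}{181 + n}$ ($c{\left(n \right)} = -4 + \frac{n + 6 \cdot 0}{n + 181} = -4 + \frac{n + 0}{181 + n} = -4 + \frac{n}{181 + n}$)
$-47922 - c{\left(J{\left(Z \right)} \right)} = -47922 - \frac{-724 - \frac{21}{4}}{181 + \frac{7}{4}} = -47922 - \frac{-724 - \frac{21}{4}}{\frac{731}{4}} = -47922 - \frac{4}{731} \left(- \frac{2917}{4}\right) = -47922 - - \frac{2917}{731} = -47922 + \frac{2917}{731} = - \frac{35028065}{731}$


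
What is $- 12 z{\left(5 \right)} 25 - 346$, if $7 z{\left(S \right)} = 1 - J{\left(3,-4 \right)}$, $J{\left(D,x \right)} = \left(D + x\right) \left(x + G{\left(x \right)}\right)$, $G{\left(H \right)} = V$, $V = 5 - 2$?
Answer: $-346$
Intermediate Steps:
$V = 3$ ($V = 5 - 2 = 3$)
$G{\left(H \right)} = 3$
$J{\left(D,x \right)} = \left(3 + x\right) \left(D + x\right)$ ($J{\left(D,x \right)} = \left(D + x\right) \left(x + 3\right) = \left(D + x\right) \left(3 + x\right) = \left(3 + x\right) \left(D + x\right)$)
$z{\left(S \right)} = 0$ ($z{\left(S \right)} = \frac{1 - \left(\left(-4\right)^{2} + 3 \cdot 3 + 3 \left(-4\right) + 3 \left(-4\right)\right)}{7} = \frac{1 - \left(16 + 9 - 12 - 12\right)}{7} = \frac{1 - 1}{7} = \frac{1}{7} \cdot 0 = 0$)
$- 12 z{\left(5 \right)} 25 - 346 = \left(-12\right) 0 \cdot 25 - 346 = 0 \cdot 25 - 346 = 0 - 346 = -346$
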